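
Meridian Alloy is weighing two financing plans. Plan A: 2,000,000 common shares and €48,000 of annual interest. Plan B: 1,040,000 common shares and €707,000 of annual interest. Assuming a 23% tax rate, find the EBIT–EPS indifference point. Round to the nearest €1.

€1,420,917

Set EPS_A = EPS_B: (EBIT − €48,000)(1 − 0.23) ÷ 2,000,000 = (EBIT − €707,000)(1 − 0.23) ÷ 1,040,000.
Cancelling (1 − t) and cross-multiplying: 1,040,000·(EBIT − 48,000) = 2,000,000·(EBIT − 707,000).
EBIT × (2,000,000 − 1,040,000) = 707,000 × 2,000,000 − 48,000 × 1,040,000 = 1,364,080,000,000, so EBIT = 1,364,080,000,000 ÷ 960,000 = 1,420,916.67.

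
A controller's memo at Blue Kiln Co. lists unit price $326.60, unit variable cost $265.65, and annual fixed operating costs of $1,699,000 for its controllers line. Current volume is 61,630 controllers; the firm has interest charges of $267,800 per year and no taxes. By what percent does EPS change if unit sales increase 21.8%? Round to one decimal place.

+45.8%

At 61,630 units, contribution = 61,630 × $60.95 = $3,756,348.50.
Operating income = contribution − fixed costs = $3,756,348.50 − $1,699,000 = $2,057,348.50.
After interest of $267,800.00, pre-tax earnings = $1,789,548.50.
Degree of combined leverage = contribution ÷ (EBIT − I) = $3,756,348.50 ÷ $1,789,548.50 = 2.0990.
EPS therefore changes by 2.0990 × (+21.8%) = +45.8%.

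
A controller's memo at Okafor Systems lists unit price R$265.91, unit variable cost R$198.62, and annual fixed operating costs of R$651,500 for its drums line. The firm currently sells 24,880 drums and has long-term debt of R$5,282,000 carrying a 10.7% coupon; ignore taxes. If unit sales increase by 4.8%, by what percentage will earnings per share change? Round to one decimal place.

Total contribution margin = 24,880 × R$67.29 = R$1,674,175.20.
Subtracting fixed costs: EBIT = R$1,674,175.20 − R$651,500 = R$1,022,675.20.
After interest of R$565,174.00, pre-tax earnings = R$457,501.20.
DCL = total CM / (EBIT − I) = R$1,674,175.20 / R$457,501.20 = 3.6594.
EPS therefore changes by 3.6594 × (+4.8%) = +17.6%.

+17.6%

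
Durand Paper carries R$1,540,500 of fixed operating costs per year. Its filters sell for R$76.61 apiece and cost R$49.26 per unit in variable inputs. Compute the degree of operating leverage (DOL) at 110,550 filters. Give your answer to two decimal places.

Contribution at this volume is 110,550 × R$27.35 = R$3,023,542.50.
EBIT = R$3,023,542.50 − R$1,540,500 = R$1,483,042.50.
DOL = contribution ÷ EBIT = R$3,023,542.50 ÷ R$1,483,042.50 = 2.0387.

2.04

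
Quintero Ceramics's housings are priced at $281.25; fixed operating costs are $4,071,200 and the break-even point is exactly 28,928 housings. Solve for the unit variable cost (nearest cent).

Contribution per unit must be FC / Q = $4,071,200 / 28,928 = $140.7356.
Hence VC = price − CM = $281.25 − $140.7356 = $140.51.

$140.51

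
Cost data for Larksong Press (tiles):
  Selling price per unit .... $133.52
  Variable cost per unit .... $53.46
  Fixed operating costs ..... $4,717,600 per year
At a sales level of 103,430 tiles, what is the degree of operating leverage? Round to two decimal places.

Contribution at this volume is 103,430 × $80.06 = $8,280,605.80.
Operating income = contribution − fixed costs = $8,280,605.80 − $4,717,600 = $3,563,005.80.
DOL = contribution ÷ EBIT = $8,280,605.80 ÷ $3,563,005.80 = 2.3241.

2.32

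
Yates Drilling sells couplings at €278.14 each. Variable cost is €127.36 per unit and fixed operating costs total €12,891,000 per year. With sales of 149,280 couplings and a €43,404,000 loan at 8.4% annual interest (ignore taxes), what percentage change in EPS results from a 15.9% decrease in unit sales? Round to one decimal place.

-59.9%

At 149,280 units, contribution = 149,280 × €150.78 = €22,508,438.40.
Subtracting fixed costs: EBIT = €22,508,438.40 − €12,891,000 = €9,617,438.40.
Interest = €3,645,936.00, so EBIT − I = €5,971,502.40.
DCL = total CM / (EBIT − I) = €22,508,438.40 / €5,971,502.40 = 3.7693.
EPS therefore changes by 3.7693 × (-15.9%) = -59.9%.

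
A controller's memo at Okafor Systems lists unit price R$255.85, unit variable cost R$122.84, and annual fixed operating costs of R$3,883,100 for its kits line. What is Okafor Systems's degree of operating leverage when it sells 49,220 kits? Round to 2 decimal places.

2.46

Contribution at this volume is 49,220 × R$133.01 = R$6,546,752.20.
EBIT = R$6,546,752.20 − R$3,883,100 = R$2,663,652.20.
Degree of operating leverage = R$6,546,752.20 / R$2,663,652.20 = 2.4578.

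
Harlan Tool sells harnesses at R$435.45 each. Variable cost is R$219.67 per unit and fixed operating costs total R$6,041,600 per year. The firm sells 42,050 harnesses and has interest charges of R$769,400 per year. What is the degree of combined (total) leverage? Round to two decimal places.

4.01

At 42,050 units, contribution = 42,050 × R$215.78 = R$9,073,549.00.
EBIT = R$9,073,549.00 − R$6,041,600 = R$3,031,949.00. Interest = R$769,400.00, so EBIT − I = R$2,262,549.00.
DCL = contribution ÷ (EBIT − I) = R$9,073,549.00 ÷ R$2,262,549.00 = 4.0103.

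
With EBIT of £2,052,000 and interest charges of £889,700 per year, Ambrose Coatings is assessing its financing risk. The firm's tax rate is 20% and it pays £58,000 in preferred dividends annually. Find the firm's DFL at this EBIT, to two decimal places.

1.88

Annual interest charges come to £889,700.00.
Preferred dividends grossed up pre-tax: £58,000 / (1 − 0.20) = £72,500.00.
DFL = EBIT ÷ [EBIT − I − D_p/(1−t)] = £2,052,000 ÷ [£2,052,000 − £889,700.00 − £72,500.00] = £2,052,000 ÷ £1,089,800.00 = 1.8829.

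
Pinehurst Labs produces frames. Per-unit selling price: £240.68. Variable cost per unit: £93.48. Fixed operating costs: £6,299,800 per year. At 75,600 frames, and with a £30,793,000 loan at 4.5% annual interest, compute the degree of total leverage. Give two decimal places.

3.23

Total contribution margin = 75,600 × £147.20 = £11,128,320.00.
EBIT = £11,128,320.00 − £6,299,800 = £4,828,520.00. Interest = £1,385,685.00.
DOL = £11,128,320.00 ÷ £4,828,520.00 = 2.3047; DFL = £4,828,520.00 ÷ £3,442,835.00 = 1.4025.
DCL = DOL × DFL = 2.3047 × 1.4025 = 3.2323.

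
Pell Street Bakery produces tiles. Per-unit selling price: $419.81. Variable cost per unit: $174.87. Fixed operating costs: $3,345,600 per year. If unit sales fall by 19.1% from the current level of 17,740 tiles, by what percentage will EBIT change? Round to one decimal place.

-83.0%

At 17,740 units, contribution = 17,740 × $244.94 = $4,345,235.60.
Operating income = contribution − fixed costs = $4,345,235.60 − $3,345,600 = $999,635.60.
DOL = contribution ÷ EBIT = $4,345,235.60 ÷ $999,635.60 = 4.3468.
Operating income changes by 4.3468 × -19.1% = -83.0%.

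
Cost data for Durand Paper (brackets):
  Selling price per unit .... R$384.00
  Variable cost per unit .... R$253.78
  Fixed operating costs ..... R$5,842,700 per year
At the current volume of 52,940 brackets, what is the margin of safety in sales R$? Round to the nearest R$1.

Unit CM = price − variable cost = R$384.00 − R$253.78 = R$130.22. Break-even units = R$5,842,700 ÷ R$130.22 = 44,867.92; break-even revenue = 44,867.92 × R$384.00 = R$17,229,279.68.
Current sales = 52,940 × R$384.00 = R$20,328,960.00.
Margin of safety = R$20,328,960.00 − R$17,229,279.68 = R$3,099,680.

R$3,099,680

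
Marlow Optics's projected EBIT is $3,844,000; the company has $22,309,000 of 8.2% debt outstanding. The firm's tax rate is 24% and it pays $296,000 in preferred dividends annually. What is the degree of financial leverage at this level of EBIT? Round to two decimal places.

Annual interest charges come to $1,829,338.00.
Pre-tax preferred-dividend burden = $296,000 ÷ (1 − 0.24) = $389,473.68.
DFL = EBIT ÷ [EBIT − I − D_p/(1−t)] = $3,844,000 ÷ [$3,844,000 − $1,829,338.00 − $389,473.68] = $3,844,000 ÷ $1,625,188.32 = 2.3653.

2.37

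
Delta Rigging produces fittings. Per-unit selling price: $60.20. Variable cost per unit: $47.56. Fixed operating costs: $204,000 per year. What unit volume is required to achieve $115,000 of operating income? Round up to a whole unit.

Unit CM = price − variable cost = $60.20 − $47.56 = $12.64.
Need Q such that Q × $12.64 − $204,000 = $115,000, i.e. Q = $319,000 / $12.64 = 25,237.34 → 25,238.

25,238 fittings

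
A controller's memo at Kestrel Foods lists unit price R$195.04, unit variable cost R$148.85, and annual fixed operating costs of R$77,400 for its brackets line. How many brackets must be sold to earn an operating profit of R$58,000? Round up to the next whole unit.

2,932 brackets

Unit CM = price − variable cost = R$195.04 − R$148.85 = R$46.19.
Units = (FC + target) / CM = (R$77,400 + R$58,000) / R$46.19 = 2,931.37, so 2,932 brackets.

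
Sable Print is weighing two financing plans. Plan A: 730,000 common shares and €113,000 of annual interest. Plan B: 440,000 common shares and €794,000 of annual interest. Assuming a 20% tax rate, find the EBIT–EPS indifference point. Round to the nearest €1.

Set EPS_A = EPS_B: (EBIT − €113,000)(1 − 0.20) ÷ 730,000 = (EBIT − €794,000)(1 − 0.20) ÷ 440,000.
Cancelling (1 − t) and cross-multiplying: 440,000·(EBIT − 113,000) = 730,000·(EBIT − 794,000).
EBIT × (730,000 − 440,000) = 794,000 × 730,000 − 113,000 × 440,000 = 529,900,000,000, so EBIT = 529,900,000,000 ÷ 290,000 = 1,827,241.38.

€1,827,241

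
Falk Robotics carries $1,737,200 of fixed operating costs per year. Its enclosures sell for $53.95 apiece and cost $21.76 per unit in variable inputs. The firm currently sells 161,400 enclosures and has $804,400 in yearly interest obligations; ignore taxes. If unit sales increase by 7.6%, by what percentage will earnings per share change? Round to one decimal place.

Total contribution margin = 161,400 × $32.19 = $5,195,466.00.
Operating income = contribution − fixed costs = $5,195,466.00 − $1,737,200 = $3,458,266.00.
After interest of $804,400.00, pre-tax earnings = $2,653,866.00.
DCL = total CM / (EBIT − I) = $5,195,466.00 / $2,653,866.00 = 1.9577.
EPS therefore changes by 1.9577 × (+7.6%) = +14.9%.

+14.9%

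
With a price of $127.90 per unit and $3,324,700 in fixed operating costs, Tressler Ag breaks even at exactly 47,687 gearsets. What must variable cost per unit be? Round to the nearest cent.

Contribution per unit must be FC / Q = $3,324,700 / 47,687 = $69.7192.
Variable cost per unit = $127.90 − $69.7192 = $58.18.

$58.18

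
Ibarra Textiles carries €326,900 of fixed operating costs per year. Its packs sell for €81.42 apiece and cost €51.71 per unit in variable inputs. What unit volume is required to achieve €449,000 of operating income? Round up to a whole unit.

Contribution margin per unit = €81.42 − €51.71 = €29.71.
Need Q such that Q × €29.71 − €326,900 = €449,000, i.e. Q = €775,900 / €29.71 = 26,115.79 → 26,116.

26,116 packs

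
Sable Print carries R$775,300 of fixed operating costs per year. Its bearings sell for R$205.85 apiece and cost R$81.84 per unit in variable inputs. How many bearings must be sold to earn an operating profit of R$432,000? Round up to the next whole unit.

9,736 bearings

Contribution margin per unit = R$205.85 − R$81.84 = R$124.01.
Units = (FC + target) / CM = (R$775,300 + R$432,000) / R$124.01 = 9,735.51, so 9,736 bearings.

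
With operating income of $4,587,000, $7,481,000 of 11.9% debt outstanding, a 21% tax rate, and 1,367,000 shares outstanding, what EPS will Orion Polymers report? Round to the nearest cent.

$2.14

Interest = $890,239.00, so EBT = $4,587,000 − $890,239.00 = $3,696,761.00.
Net income = $3,696,761.00 × (1 − 0.21) = $2,920,441.19.
Per share: $2,920,441.19 / 1,367,000 shares = $2.14.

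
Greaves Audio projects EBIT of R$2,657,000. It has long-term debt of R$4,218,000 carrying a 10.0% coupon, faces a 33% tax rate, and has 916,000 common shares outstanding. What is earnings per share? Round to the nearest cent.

Pre-tax income = R$2,657,000 − R$421,800.00 = R$2,235,200.00.
After tax at 33%: net income = R$2,235,200.00 × 0.67 = R$1,497,584.00.
Per share: R$1,497,584.00 / 916,000 shares = R$1.63.

R$1.63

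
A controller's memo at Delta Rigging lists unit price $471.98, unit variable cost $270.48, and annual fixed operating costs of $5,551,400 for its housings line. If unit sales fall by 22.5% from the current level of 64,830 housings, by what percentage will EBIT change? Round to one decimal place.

At 64,830 units, contribution = 64,830 × $201.50 = $13,063,245.00.
Subtracting fixed costs: EBIT = $13,063,245.00 − $5,551,400 = $7,511,845.00.
So DOL = total CM / EBIT = $13,063,245.00 / $7,511,845.00 = 1.7390.
%ΔEBIT = DOL × %ΔSales = 1.7390 × -22.5% = -39.1%.

-39.1%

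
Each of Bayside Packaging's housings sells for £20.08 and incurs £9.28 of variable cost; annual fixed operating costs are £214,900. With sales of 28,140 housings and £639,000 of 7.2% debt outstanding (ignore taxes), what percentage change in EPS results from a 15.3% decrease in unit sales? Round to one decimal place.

Total contribution margin = 28,140 × £10.80 = £303,912.00.
Subtracting fixed costs: EBIT = £303,912.00 − £214,900 = £89,012.00.
After interest of £46,008.00, pre-tax earnings = £43,004.00.
Degree of combined leverage = contribution ÷ (EBIT − I) = £303,912.00 ÷ £43,004.00 = 7.0671.
EPS therefore changes by 7.0671 × (-15.3%) = -108.1%.

-108.1%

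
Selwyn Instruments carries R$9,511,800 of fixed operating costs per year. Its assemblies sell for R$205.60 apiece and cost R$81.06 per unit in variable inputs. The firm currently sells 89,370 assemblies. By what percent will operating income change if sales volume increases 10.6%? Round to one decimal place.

Contribution at this volume is 89,370 × R$124.54 = R$11,130,139.80.
Operating income = contribution − fixed costs = R$11,130,139.80 − R$9,511,800 = R$1,618,339.80.
DOL = contribution ÷ EBIT = R$11,130,139.80 ÷ R$1,618,339.80 = 6.8775.
So EBIT moves 6.8775 × (+10.6%) = +72.9%.

+72.9%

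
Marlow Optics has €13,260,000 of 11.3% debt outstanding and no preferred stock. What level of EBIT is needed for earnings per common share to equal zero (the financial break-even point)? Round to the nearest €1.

Annual interest = 11.3% × €13,260,000 = €1,498,380.00.
Without preferred stock the financial break-even is simply EBIT = interest = €1,498,380.00.

€1,498,380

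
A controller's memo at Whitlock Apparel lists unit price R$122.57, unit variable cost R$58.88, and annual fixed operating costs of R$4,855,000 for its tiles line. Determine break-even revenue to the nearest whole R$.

Contribution margin per unit = R$122.57 − R$58.88 = R$63.69, a CM ratio of R$63.69 ÷ R$122.57 = 0.5196.
Break-even sales = FC ÷ CM ratio = R$4,855,000 × R$122.57 / R$63.69 = R$9,343,340.

R$9,343,340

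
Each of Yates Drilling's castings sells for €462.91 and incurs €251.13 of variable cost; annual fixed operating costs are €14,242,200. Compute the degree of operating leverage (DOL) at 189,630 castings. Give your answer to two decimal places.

Total contribution margin = 189,630 × €211.78 = €40,159,841.40.
Subtracting fixed costs: EBIT = €40,159,841.40 − €14,242,200 = €25,917,641.40.
DOL = contribution ÷ EBIT = €40,159,841.40 ÷ €25,917,641.40 = 1.5495.

1.55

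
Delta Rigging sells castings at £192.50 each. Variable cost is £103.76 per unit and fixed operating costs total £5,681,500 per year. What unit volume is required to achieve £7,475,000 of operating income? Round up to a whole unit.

Each unit contributes £192.50 − £103.76 = £88.74.
Required volume = (fixed costs + target profit) ÷ CM = (£5,681,500 + £7,475,000) ÷ £88.74 = 148,258.96, so 148,259 castings.

148,259 castings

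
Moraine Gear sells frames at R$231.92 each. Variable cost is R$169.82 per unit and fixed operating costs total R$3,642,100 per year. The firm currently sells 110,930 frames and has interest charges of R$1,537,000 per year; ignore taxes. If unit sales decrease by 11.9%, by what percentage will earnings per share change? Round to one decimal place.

-47.9%

At 110,930 units, contribution = 110,930 × R$62.10 = R$6,888,753.00.
Subtracting fixed costs: EBIT = R$6,888,753.00 − R$3,642,100 = R$3,246,653.00.
Interest = R$1,537,000.00, so EBIT − I = R$1,709,653.00.
Degree of combined leverage = contribution ÷ (EBIT − I) = R$6,888,753.00 ÷ R$1,709,653.00 = 4.0293.
EPS therefore changes by 4.0293 × (-11.9%) = -47.9%.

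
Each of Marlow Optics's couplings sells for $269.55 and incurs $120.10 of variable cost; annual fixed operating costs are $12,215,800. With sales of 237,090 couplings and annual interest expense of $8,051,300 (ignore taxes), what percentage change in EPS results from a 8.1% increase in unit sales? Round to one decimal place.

Total contribution margin = 237,090 × $149.45 = $35,433,100.50.
EBIT = $35,433,100.50 − $12,215,800 = $23,217,300.50.
After interest of $8,051,300.00, pre-tax earnings = $15,166,000.50.
DCL = total CM / (EBIT − I) = $35,433,100.50 / $15,166,000.50 = 2.3364.
%ΔEPS = DCL × %ΔSales = 2.3364 × +8.1% = +18.9%.

+18.9%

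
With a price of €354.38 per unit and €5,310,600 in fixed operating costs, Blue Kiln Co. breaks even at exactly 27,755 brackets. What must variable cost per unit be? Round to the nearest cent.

At break-even, FC = Q × (P − VC), so P − VC = €5,310,600 ÷ 27,755 = €191.3385.
Variable cost per unit = €354.38 − €191.3385 = €163.04.

€163.04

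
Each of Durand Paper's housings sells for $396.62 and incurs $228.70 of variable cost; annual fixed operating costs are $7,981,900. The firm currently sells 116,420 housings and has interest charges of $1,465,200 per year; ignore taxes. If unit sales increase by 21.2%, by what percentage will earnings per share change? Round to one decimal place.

Total contribution margin = 116,420 × $167.92 = $19,549,246.40.
Operating income = contribution − fixed costs = $19,549,246.40 − $7,981,900 = $11,567,346.40.
After interest of $1,465,200.00, pre-tax earnings = $10,102,146.40.
Degree of combined leverage = contribution ÷ (EBIT − I) = $19,549,246.40 ÷ $10,102,146.40 = 1.9352.
EPS therefore changes by 1.9352 × (+21.2%) = +41.0%.

+41.0%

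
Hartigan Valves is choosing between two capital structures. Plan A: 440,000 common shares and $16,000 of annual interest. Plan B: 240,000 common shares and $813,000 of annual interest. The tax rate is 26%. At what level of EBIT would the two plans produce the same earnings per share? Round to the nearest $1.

Set EPS_A = EPS_B: (EBIT − $16,000)(1 − 0.26) ÷ 440,000 = (EBIT − $813,000)(1 − 0.26) ÷ 240,000.
Cancelling (1 − t) and cross-multiplying: 240,000·(EBIT − 16,000) = 440,000·(EBIT − 813,000).
Solving, EBIT = (813,000·440,000 − 16,000·240,000) / (440,000 − 240,000) = 353,880,000,000 / 200,000 = 1,769,400.00.

$1,769,400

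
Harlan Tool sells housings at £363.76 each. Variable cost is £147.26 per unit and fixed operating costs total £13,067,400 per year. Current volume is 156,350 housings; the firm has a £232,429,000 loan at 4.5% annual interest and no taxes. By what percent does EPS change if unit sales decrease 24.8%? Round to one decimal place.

Total contribution margin = 156,350 × £216.50 = £33,849,775.00.
EBIT = £33,849,775.00 − £13,067,400 = £20,782,375.00.
Interest = £10,459,305.00, so EBIT − I = £10,323,070.00.
DCL = total CM / (EBIT − I) = £33,849,775.00 / £10,323,070.00 = 3.2790.
%ΔEPS = DCL × %ΔSales = 3.2790 × -24.8% = -81.3%.

-81.3%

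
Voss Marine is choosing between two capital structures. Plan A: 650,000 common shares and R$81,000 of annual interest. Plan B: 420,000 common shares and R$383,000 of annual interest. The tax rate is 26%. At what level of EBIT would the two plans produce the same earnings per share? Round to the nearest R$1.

R$934,478

At indifference, (EBIT − 81,000)(1 − t)/650,000 = (EBIT − 383,000)(1 − t)/420,000.
Cancelling (1 − t) and cross-multiplying: 420,000·(EBIT − 81,000) = 650,000·(EBIT − 383,000).
EBIT × (650,000 − 420,000) = 383,000 × 650,000 − 81,000 × 420,000 = 214,930,000,000, so EBIT = 214,930,000,000 ÷ 230,000 = 934,478.26.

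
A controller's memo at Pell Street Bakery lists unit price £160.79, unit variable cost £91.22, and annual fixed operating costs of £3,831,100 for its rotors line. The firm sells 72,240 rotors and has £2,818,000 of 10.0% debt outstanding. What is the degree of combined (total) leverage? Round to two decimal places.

5.51

Contribution at this volume is 72,240 × £69.57 = £5,025,736.80.
Operating income = contribution − fixed costs = £5,025,736.80 − £3,831,100 = £1,194,636.80. Interest = £281,800.00.
DOL = £5,025,736.80 ÷ £1,194,636.80 = 4.2069; DFL = £1,194,636.80 ÷ £912,836.80 = 1.3087.
DCL = DOL × DFL = 4.2069 × 1.3087 = 5.5056.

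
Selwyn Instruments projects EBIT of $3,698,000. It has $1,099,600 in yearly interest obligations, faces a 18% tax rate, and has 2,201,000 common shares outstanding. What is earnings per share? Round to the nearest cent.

$0.97

Pre-tax income = $3,698,000 − $1,099,600.00 = $2,598,400.00.
Net income = $2,598,400.00 × (1 − 0.18) = $2,130,688.00.
Per share: $2,130,688.00 / 2,201,000 shares = $0.97.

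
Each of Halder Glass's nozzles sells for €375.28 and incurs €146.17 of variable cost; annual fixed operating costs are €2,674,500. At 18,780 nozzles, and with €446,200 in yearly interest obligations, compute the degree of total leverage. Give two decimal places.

Contribution at this volume is 18,780 × €229.11 = €4,302,685.80.
EBIT = €4,302,685.80 − €2,674,500 = €1,628,185.80. Interest = €446,200.00.
DOL = €4,302,685.80 ÷ €1,628,185.80 = 2.6426; DFL = €1,628,185.80 ÷ €1,181,985.80 = 1.3775.
Combined leverage = 2.6426 × 1.3775 = 3.6402.

3.64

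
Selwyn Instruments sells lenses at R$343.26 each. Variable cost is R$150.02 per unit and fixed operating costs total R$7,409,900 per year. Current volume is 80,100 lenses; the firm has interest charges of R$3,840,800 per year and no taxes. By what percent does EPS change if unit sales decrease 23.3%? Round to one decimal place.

-85.3%

Contribution at this volume is 80,100 × R$193.24 = R$15,478,524.00.
Operating income = contribution − fixed costs = R$15,478,524.00 − R$7,409,900 = R$8,068,624.00.
After interest of R$3,840,800.00, pre-tax earnings = R$4,227,824.00.
DCL = total CM / (EBIT − I) = R$15,478,524.00 / R$4,227,824.00 = 3.6611.
%ΔEPS = DCL × %ΔSales = 3.6611 × -23.3% = -85.3%.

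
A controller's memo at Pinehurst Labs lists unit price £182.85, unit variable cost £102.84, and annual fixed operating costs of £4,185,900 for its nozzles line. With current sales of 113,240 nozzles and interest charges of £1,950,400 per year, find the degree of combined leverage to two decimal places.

Contribution at this volume is 113,240 × £80.01 = £9,060,332.40.
Operating income = contribution − fixed costs = £9,060,332.40 − £4,185,900 = £4,874,432.40. Interest = £1,950,400.00.
DOL = £9,060,332.40 ÷ £4,874,432.40 = 1.8587; DFL = £4,874,432.40 ÷ £2,924,032.40 = 1.6670.
DCL = DOL × DFL = 1.8587 × 1.6670 = 3.0985.

3.10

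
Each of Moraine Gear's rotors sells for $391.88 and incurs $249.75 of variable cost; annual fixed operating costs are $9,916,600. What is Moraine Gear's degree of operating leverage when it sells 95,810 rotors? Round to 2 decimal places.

3.68

Contribution at this volume is 95,810 × $142.13 = $13,617,475.30.
Subtracting fixed costs: EBIT = $13,617,475.30 − $9,916,600 = $3,700,875.30.
Degree of operating leverage = $13,617,475.30 / $3,700,875.30 = 3.6795.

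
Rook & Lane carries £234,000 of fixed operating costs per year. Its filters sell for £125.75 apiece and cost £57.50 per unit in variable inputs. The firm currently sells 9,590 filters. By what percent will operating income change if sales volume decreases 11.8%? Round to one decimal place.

At 9,590 units, contribution = 9,590 × £68.25 = £654,517.50.
Subtracting fixed costs: EBIT = £654,517.50 − £234,000 = £420,517.50.
So DOL = total CM / EBIT = £654,517.50 / £420,517.50 = 1.5565.
Operating income changes by 1.5565 × -11.8% = -18.4%.

-18.4%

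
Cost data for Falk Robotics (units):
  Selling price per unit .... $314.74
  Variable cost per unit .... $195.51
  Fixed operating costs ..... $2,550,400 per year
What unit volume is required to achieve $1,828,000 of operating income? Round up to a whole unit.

36,723 units

Each unit contributes $314.74 − $195.51 = $119.23.
Need Q such that Q × $119.23 − $2,550,400 = $1,828,000, i.e. Q = $4,378,400 / $119.23 = 36,722.30 → 36,723.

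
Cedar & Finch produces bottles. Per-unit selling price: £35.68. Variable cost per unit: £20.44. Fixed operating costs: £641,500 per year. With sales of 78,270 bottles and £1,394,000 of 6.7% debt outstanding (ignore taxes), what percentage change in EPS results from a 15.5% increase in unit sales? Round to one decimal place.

Total contribution margin = 78,270 × £15.24 = £1,192,834.80.
EBIT = £1,192,834.80 − £641,500 = £551,334.80.
After interest of £93,398.00, pre-tax earnings = £457,936.80.
DCL = total CM / (EBIT − I) = £1,192,834.80 / £457,936.80 = 2.6048.
%ΔEPS = DCL × %ΔSales = 2.6048 × +15.5% = +40.4%.

+40.4%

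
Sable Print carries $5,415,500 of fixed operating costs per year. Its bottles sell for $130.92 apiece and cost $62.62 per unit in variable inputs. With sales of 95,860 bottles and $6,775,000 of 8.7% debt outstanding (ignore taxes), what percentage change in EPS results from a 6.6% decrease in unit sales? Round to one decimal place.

At 95,860 units, contribution = 95,860 × $68.30 = $6,547,238.00.
Subtracting fixed costs: EBIT = $6,547,238.00 − $5,415,500 = $1,131,738.00.
After interest of $589,425.00, pre-tax earnings = $542,313.00.
DCL = total CM / (EBIT − I) = $6,547,238.00 / $542,313.00 = 12.0728.
%ΔEPS = DCL × %ΔSales = 12.0728 × -6.6% = -79.7%.

-79.7%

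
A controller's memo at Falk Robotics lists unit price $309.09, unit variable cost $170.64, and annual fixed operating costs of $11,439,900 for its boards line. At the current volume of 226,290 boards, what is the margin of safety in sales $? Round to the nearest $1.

Unit CM = price − variable cost = $309.09 − $170.64 = $138.45. Break-even units = $11,439,900 ÷ $138.45 = 82,628.39; break-even revenue = 82,628.39 × $309.09 = $25,539,607.74.
Current sales = 226,290 × $309.09 = $69,943,976.10.
Margin of safety = $69,943,976.10 − $25,539,607.74 = $44,404,368.

$44,404,368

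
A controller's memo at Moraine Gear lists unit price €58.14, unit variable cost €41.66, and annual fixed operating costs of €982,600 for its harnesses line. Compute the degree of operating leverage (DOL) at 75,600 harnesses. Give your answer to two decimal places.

Contribution at this volume is 75,600 × €16.48 = €1,245,888.00.
Subtracting fixed costs: EBIT = €1,245,888.00 − €982,600 = €263,288.00.
DOL = contribution ÷ EBIT = €1,245,888.00 ÷ €263,288.00 = 4.7320.

4.73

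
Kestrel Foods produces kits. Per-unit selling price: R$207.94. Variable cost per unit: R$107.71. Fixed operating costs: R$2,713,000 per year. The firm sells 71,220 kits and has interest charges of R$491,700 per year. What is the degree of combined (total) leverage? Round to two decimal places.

At 71,220 units, contribution = 71,220 × R$100.23 = R$7,138,380.60.
EBIT = R$7,138,380.60 − R$2,713,000 = R$4,425,380.60. Interest = R$491,700.00, so EBIT − I = R$3,933,680.60.
DCL = contribution ÷ (EBIT − I) = R$7,138,380.60 ÷ R$3,933,680.60 = 1.8147.

1.81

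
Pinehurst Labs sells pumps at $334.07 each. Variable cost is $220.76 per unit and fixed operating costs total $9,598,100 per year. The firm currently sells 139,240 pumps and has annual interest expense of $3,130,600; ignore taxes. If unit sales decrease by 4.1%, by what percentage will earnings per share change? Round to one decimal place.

-21.2%

Total contribution margin = 139,240 × $113.31 = $15,777,284.40.
EBIT = $15,777,284.40 − $9,598,100 = $6,179,184.40.
Interest = $3,130,600.00, so EBIT − I = $3,048,584.40.
Degree of combined leverage = contribution ÷ (EBIT − I) = $15,777,284.40 ÷ $3,048,584.40 = 5.1753.
EPS therefore changes by 5.1753 × (-4.1%) = -21.2%.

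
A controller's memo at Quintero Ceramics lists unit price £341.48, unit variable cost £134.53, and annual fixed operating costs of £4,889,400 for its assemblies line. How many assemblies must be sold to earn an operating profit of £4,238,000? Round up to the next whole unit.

44,105 assemblies

Contribution margin per unit = £341.48 − £134.53 = £206.95.
Units = (FC + target) / CM = (£4,889,400 + £4,238,000) / £206.95 = 44,104.37, so 44,105 assemblies.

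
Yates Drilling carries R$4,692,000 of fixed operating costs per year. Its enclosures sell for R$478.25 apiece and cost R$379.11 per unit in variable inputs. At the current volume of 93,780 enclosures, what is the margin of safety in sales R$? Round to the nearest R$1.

Contribution margin per unit = R$478.25 − R$379.11 = R$99.14. Break-even units = R$4,692,000 ÷ R$99.14 = 47,327.01; break-even revenue = 47,327.01 × R$478.25 = R$22,634,143.64.
Actual sales revenue = 93,780 × R$478.25 = R$44,850,285.00.
Margin of safety = R$44,850,285.00 − R$22,634,143.64 = R$22,216,141.

R$22,216,141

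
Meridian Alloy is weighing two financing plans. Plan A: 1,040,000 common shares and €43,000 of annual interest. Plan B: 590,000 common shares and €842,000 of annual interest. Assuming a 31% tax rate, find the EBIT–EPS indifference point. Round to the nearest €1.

€1,889,578

Set EPS_A = EPS_B: (EBIT − €43,000)(1 − 0.31) ÷ 1,040,000 = (EBIT − €842,000)(1 − 0.31) ÷ 590,000.
Cancelling (1 − t) and cross-multiplying: 590,000·(EBIT − 43,000) = 1,040,000·(EBIT − 842,000).
Solving, EBIT = (842,000·1,040,000 − 43,000·590,000) / (1,040,000 − 590,000) = 850,310,000,000 / 450,000 = 1,889,577.78.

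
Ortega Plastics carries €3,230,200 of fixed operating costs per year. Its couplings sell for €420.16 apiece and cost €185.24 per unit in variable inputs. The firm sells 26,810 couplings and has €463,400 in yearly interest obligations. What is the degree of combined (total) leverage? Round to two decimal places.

At 26,810 units, contribution = 26,810 × €234.92 = €6,298,205.20.
Subtracting fixed costs: EBIT = €6,298,205.20 − €3,230,200 = €3,068,005.20. Interest = €463,400.00, so EBIT − I = €2,604,605.20.
DCL = contribution ÷ (EBIT − I) = €6,298,205.20 ÷ €2,604,605.20 = 2.4181.

2.42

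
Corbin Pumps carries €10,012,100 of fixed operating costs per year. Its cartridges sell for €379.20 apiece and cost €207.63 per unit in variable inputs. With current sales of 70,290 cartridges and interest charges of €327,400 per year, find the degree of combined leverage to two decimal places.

At 70,290 units, contribution = 70,290 × €171.57 = €12,059,655.30.
EBIT = €12,059,655.30 − €10,012,100 = €2,047,555.30. Interest = €327,400.00.
DOL = €12,059,655.30 ÷ €2,047,555.30 = 5.8898; DFL = €2,047,555.30 ÷ €1,720,155.30 = 1.1903.
Combined leverage = 5.8898 × 1.1903 = 7.0106.

7.01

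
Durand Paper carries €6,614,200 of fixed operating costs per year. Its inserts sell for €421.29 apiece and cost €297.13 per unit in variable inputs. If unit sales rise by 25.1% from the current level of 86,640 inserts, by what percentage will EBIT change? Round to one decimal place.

+65.2%

At 86,640 units, contribution = 86,640 × €124.16 = €10,757,222.40.
Operating income = contribution − fixed costs = €10,757,222.40 − €6,614,200 = €4,143,022.40.
Degree of operating leverage = €10,757,222.40 / €4,143,022.40 = 2.5965.
%ΔEBIT = DOL × %ΔSales = 2.5965 × +25.1% = +65.2%.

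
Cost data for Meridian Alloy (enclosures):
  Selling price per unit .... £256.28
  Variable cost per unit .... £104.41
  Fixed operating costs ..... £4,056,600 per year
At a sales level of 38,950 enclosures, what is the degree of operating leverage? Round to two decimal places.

Contribution at this volume is 38,950 × £151.87 = £5,915,336.50.
Subtracting fixed costs: EBIT = £5,915,336.50 − £4,056,600 = £1,858,736.50.
Degree of operating leverage = £5,915,336.50 / £1,858,736.50 = 3.1825.

3.18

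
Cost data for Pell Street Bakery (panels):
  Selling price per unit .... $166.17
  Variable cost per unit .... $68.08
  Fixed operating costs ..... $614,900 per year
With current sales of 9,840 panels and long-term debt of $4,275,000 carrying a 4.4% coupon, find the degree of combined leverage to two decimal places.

5.95

Contribution at this volume is 9,840 × $98.09 = $965,205.60.
Subtracting fixed costs: EBIT = $965,205.60 − $614,900 = $350,305.60. Interest = $188,100.00.
DOL = $965,205.60 ÷ $350,305.60 = 2.7553; DFL = $350,305.60 ÷ $162,205.60 = 2.1596.
DCL = DOL × DFL = 2.7553 × 2.1596 = 5.9503.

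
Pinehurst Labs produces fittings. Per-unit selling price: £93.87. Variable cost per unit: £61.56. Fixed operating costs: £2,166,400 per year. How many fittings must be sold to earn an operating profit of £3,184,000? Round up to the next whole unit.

Contribution margin per unit = £93.87 − £61.56 = £32.31.
Units = (FC + target) / CM = (£2,166,400 + £3,184,000) / £32.31 = 165,595.79, so 165,596 fittings.

165,596 fittings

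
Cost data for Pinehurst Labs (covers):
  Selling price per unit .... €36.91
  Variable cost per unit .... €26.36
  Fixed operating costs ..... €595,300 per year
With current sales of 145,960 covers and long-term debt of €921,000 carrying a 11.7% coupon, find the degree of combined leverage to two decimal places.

1.84

Contribution at this volume is 145,960 × €10.55 = €1,539,878.00.
EBIT = €1,539,878.00 − €595,300 = €944,578.00. Interest = €107,757.00, so EBIT − I = €836,821.00.
Degree of total leverage = total CM / (EBIT − interest) = €1,539,878.00 / €836,821.00 = 1.8402.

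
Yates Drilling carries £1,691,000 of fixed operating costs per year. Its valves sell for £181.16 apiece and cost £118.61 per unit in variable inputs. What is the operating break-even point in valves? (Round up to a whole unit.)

Each unit contributes £181.16 − £118.61 = £62.55.
Break-even volume = fixed costs ÷ CM per unit = £1,691,000 ÷ £62.55 = 27,034.37, so 27,035 valves.

27,035 valves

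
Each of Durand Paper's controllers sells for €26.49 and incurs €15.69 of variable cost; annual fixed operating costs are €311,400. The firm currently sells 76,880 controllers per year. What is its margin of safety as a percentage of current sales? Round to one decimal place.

62.5%

Unit CM = price − variable cost = €26.49 − €15.69 = €10.80. Break-even units = €311,400 ÷ €10.80 = 28,833.33; break-even revenue = 28,833.33 × €26.49 = €763,795.00.
Actual sales revenue = 76,880 × €26.49 = €2,036,551.20.
Margin of safety = (€2,036,551.20 − €763,795.00) ÷ €2,036,551.20 = 62.5%.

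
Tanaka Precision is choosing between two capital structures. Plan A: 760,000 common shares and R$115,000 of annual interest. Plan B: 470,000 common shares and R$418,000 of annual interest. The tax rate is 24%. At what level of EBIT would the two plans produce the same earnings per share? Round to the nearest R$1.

R$909,069

Set EPS_A = EPS_B: (EBIT − R$115,000)(1 − 0.24) ÷ 760,000 = (EBIT − R$418,000)(1 − 0.24) ÷ 470,000.
Cancelling (1 − t) and cross-multiplying: 470,000·(EBIT − 115,000) = 760,000·(EBIT − 418,000).
EBIT × (760,000 − 470,000) = 418,000 × 760,000 − 115,000 × 470,000 = 263,630,000,000, so EBIT = 263,630,000,000 ÷ 290,000 = 909,068.97.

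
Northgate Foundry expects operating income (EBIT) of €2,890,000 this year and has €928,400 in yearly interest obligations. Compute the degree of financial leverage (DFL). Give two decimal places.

Interest = €928,400.00.
Degree of financial leverage = EBIT / (EBIT − interest) = €2,890,000 / €1,961,600.00 = 1.4733.

1.47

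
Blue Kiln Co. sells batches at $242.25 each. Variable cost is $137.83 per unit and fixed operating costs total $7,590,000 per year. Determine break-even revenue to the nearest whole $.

$17,608,480

CM per unit = $242.25 − $137.83 = $104.42; CM ratio = $104.42 / $242.25 = 0.4310.
Break-even sales = FC ÷ CM ratio = $7,590,000 × $242.25 / $104.42 = $17,608,480.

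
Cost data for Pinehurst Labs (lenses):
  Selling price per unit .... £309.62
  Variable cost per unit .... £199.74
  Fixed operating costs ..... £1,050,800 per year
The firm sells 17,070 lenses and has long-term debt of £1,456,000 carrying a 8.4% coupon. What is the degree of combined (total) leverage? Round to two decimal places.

2.67

At 17,070 units, contribution = 17,070 × £109.88 = £1,875,651.60.
EBIT = £1,875,651.60 − £1,050,800 = £824,851.60. Interest = £122,304.00.
DOL = £1,875,651.60 ÷ £824,851.60 = 2.2739; DFL = £824,851.60 ÷ £702,547.60 = 1.1741.
Combined leverage = 2.2739 × 1.1741 = 2.6698.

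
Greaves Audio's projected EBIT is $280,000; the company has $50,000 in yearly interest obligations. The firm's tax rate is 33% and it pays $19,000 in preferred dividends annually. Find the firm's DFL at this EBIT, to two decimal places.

1.39

Annual interest charges come to $50,000.00.
Preferred dividends grossed up pre-tax: $19,000 / (1 − 0.33) = $28,358.21.
DFL = EBIT ÷ [EBIT − I − D_p/(1−t)] = $280,000 ÷ [$280,000 − $50,000.00 − $28,358.21] = $280,000 ÷ $201,641.79 = 1.3886.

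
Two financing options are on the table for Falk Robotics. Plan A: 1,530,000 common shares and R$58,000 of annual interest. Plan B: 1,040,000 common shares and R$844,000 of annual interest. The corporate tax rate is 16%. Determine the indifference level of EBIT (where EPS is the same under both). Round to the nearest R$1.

R$2,512,245

Set EPS_A = EPS_B: (EBIT − R$58,000)(1 − 0.16) ÷ 1,530,000 = (EBIT − R$844,000)(1 − 0.16) ÷ 1,040,000.
The (1 − t) factor cancels: (EBIT − 58,000) × 1,040,000 = (EBIT − 844,000) × 1,530,000.
Solving, EBIT = (844,000·1,530,000 − 58,000·1,040,000) / (1,530,000 − 1,040,000) = 1,231,000,000,000 / 490,000 = 2,512,244.90.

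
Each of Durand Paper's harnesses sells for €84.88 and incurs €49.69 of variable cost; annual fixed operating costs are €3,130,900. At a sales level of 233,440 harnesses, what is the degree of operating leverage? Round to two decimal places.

1.62

At 233,440 units, contribution = 233,440 × €35.19 = €8,214,753.60.
EBIT = €8,214,753.60 − €3,130,900 = €5,083,853.60.
Degree of operating leverage = €8,214,753.60 / €5,083,853.60 = 1.6159.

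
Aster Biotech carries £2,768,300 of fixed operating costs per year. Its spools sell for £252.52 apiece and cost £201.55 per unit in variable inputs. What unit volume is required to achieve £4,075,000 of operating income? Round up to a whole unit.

Each unit contributes £252.52 − £201.55 = £50.97.
Need Q such that Q × £50.97 − £2,768,300 = £4,075,000, i.e. Q = £6,843,300 / £50.97 = 134,261.33 → 134,262.

134,262 spools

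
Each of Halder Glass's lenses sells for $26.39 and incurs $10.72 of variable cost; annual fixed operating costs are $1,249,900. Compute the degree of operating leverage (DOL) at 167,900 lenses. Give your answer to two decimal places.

Total contribution margin = 167,900 × $15.67 = $2,630,993.00.
Subtracting fixed costs: EBIT = $2,630,993.00 − $1,249,900 = $1,381,093.00.
DOL = contribution ÷ EBIT = $2,630,993.00 ÷ $1,381,093.00 = 1.9050.

1.91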